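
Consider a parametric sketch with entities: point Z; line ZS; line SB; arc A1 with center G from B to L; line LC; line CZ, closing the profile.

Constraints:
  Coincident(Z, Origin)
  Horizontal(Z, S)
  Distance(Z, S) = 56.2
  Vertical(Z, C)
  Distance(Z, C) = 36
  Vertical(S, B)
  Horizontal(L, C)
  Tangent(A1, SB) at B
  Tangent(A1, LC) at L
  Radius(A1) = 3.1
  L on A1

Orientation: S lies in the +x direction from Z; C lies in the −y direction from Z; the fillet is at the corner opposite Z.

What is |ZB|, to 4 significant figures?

65.12

Z is at the origin; ZS is horizontal with |ZS| = 56.2 and S on the +x side, so S = (56.20, 0.000). Z and C share the same x with |ZC| = 36.0 and C on the −y side, so C = (0.000, -36.00). The virtual corner opposite Z is at (56.20, -36.00). The tangent condition forces GB to be normal to SB and tangency of A1 to LC means the radius GL is perpendicular to LC, with radius 3.1, so the center G sits 3.1 in from both sides at G = (53.10, -32.90). That places the tangent points at B = (56.20, -32.90) on SB and L = (53.10, -36.00) on LC. Then |ZB| = |B − Z| = 65.12.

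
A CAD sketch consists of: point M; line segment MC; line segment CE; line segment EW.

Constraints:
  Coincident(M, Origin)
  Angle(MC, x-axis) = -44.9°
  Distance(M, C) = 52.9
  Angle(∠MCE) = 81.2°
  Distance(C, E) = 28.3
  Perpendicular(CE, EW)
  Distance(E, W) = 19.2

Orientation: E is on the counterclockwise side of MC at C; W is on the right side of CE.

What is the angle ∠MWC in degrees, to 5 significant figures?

40.059°

M is at the origin; MC runs at -44.9° with length 52.9, so C = 52.9·(cos -44.9°, sin -44.9°) = (37.471, -37.341). ∠MCE = 81.2°, so CE runs at -44.9° + (180° − 81.2°) = 53.900° from the x-axis; with |CE| = 28.3, E = C + 28.3·(cos 53.900°, sin 53.900°) = (54.145, -14.474). CE is perpendicular to EW; with |EW| = 19.2 on the right of CE, W = E + 19.2·(0.80799, -0.58920) = (69.659, -25.787). Then cos ∠MWC = WM·WC / (|WM||WC|), giving 40.059°.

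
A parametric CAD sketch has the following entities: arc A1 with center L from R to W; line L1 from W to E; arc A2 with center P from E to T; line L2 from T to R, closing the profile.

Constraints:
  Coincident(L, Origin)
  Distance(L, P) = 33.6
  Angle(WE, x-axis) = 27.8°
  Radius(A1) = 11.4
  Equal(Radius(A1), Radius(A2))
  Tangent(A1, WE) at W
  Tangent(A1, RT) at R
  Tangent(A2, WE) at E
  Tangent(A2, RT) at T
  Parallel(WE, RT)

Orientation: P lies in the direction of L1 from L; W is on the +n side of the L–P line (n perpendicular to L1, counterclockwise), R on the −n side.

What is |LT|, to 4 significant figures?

35.48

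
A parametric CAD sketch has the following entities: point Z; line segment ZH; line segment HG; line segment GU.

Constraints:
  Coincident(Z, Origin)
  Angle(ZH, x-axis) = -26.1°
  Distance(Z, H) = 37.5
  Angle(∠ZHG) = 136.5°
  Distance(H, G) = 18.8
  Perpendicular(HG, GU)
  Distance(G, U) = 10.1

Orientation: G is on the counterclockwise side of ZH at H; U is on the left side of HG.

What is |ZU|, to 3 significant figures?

48.6

Z is at the origin; ZH runs at -26.1° with length 37.5, so H = 37.5·(cos -26.1°, sin -26.1°) = (33.7, -16.5). ∠ZHG = 136.5°, so HG runs at -26.1° + (180° − 136.5°) = 17.4° from the x-axis; with |HG| = 18.8, G = H + 18.8·(cos 17.4°, sin 17.4°) = (51.6, -10.9). HG is perpendicular to GU; with |GU| = 10.1 on the left of HG, U = G + 10.1·(-0.299, 0.954) = (48.6, -1.24). Then |ZU| = |U − Z| = 48.6.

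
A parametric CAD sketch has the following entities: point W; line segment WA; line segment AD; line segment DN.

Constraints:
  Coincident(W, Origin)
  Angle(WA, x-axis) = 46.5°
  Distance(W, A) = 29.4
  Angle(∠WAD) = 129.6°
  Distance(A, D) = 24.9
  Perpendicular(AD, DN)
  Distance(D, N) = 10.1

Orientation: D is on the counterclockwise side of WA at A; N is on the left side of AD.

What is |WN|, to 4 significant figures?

45.41

∠WAD = 129.6°, so AD runs at 46.5° + (180° − 129.6°) = 96.90° from the x-axis; with |AD| = 24.9, D = A + 24.9·(cos 96.90°, sin 96.90°) = (17.25, 46.05). The perpendicularity gives DN at right angles to AD; with |DN| = 10.1 on the left of AD, N = D + 10.1·(-0.9928, -0.1201) = (7.219, 44.83). Then |WN| = |N − W| = 45.41.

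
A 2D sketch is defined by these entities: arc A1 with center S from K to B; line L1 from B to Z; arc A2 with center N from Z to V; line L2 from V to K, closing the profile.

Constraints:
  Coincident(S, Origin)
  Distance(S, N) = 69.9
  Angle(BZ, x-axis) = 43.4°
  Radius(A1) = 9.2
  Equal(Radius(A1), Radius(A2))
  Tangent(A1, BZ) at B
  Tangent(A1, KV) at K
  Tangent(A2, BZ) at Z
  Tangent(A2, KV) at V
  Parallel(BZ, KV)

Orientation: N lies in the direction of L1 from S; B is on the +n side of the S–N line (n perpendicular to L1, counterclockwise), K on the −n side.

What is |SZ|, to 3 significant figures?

70.5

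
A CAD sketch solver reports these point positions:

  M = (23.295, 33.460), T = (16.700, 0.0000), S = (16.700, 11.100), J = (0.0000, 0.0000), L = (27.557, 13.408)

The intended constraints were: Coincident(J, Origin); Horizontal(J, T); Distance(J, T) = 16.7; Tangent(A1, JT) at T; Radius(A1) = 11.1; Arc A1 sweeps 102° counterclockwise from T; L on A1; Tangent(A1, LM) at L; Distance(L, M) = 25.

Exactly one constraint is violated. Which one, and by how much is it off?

Distance(L, M) = 25 — off by 4.50.

J = (0.00, 0.00) ✓; J.y = 0.00, T.y = 0.00 ✓; |JT| = 16.70 ✓; ∠(ST, TJ) = 90.00° ✓; |ST| = 11.10 ✓; bearing(S→L) − bearing(S→T) = 102.0° ✓; |SL| = 11.10 ✓; ∠(SL, LM) = 90.00° ✓; |LM| = 20.50 ✗.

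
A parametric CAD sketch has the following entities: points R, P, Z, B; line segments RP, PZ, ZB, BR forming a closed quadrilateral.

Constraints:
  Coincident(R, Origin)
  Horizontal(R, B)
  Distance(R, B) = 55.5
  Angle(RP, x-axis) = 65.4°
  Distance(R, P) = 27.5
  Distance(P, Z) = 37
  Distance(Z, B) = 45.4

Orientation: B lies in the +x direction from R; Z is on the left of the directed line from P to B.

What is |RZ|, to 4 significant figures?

61.59

R is at the origin; RB is horizontal with |RB| = 55.5 and B in +x, so B = (55.5, 0). RP runs at 65.4° with |RP| = 27.5, so P = (11.45, 25.00). Z is determined by |PZ| = 37.0 and |ZB| = 45.4 together: it lies at the intersection of circle(P, 37.0) and circle(B, 45.4). With |PB| = 50.65, the foot of the radical line on PB is 18.49 from P and the perpendicular offset is √(37.0² − 18.49²) = 32.05. Taking the left-of-PB solution: Z = (43.35, 43.74).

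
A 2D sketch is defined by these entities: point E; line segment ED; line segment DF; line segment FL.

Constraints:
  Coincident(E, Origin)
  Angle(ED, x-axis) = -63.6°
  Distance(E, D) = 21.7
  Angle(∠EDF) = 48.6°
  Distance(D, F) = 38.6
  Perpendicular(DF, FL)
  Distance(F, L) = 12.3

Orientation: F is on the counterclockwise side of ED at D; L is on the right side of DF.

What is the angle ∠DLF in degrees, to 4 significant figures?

72.33°

E is at the origin; ED runs at -63.6° with length 21.7, so D = 21.7·(cos -63.6°, sin -63.6°) = (9.649, -19.44). ∠EDF = 48.6°, so DF runs at -63.6° + (180° − 48.6°) = 67.80° from the x-axis; with |DF| = 38.6, F = D + 38.6·(cos 67.80°, sin 67.80°) = (24.23, 16.30). DF ⟂ FL; with |FL| = 12.3 on the right of DF, L = F + 12.3·(0.9259, -0.3778) = (35.62, 11.65). Then cos ∠DLF = LD·LF / (|LD||LF|), giving 72.33°.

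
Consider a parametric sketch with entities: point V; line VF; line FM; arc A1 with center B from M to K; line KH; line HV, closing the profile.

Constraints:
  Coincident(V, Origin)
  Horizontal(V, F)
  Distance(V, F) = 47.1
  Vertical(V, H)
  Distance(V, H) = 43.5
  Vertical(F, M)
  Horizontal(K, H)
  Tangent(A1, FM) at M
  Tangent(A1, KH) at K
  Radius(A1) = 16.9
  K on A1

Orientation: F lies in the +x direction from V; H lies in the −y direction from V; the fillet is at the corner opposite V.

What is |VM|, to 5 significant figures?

54.092

V is at the origin; V and F share the same y with |VF| = 47.1 and F on the +x side, so F = (47.100, 0.0000). VH is vertical with |VH| = 43.5 and H on the −y side, so H = (0.0000, -43.500). The virtual corner opposite V is at (47.100, -43.500). A1 meets FM tangentially, so BM is at right angles to FM and the tangent condition forces BK to be normal to KH, with radius 16.9, so the center B sits 16.9 in from both sides at B = (30.200, -26.600). That places the tangent points at M = (47.100, -26.600) on FM and K = (30.200, -43.500) on KH. Then |VM| = |M − V| = 54.092.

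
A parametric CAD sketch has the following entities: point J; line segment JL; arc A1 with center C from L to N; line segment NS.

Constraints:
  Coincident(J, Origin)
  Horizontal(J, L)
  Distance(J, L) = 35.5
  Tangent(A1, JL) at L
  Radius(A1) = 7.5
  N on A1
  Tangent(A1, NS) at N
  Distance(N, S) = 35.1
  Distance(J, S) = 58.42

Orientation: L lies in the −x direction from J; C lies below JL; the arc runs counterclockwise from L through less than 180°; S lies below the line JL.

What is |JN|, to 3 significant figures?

43.7

Checks: |CN| = 7.500 ✓; ∠(CN, NS) = 90.00° ✓; |NS| = 35.10 ✓; |JS| = 58.42 ✓.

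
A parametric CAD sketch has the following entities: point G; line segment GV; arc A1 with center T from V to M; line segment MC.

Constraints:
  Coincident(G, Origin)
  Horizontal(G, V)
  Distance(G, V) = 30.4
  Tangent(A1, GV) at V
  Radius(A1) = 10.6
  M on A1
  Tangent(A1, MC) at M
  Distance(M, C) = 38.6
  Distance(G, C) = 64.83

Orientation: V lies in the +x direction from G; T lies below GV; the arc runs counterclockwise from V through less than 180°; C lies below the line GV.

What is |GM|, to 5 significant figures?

27.119

Checks: G = (0.00, 0.00) ✓; |TM| = 10.60 ✓; ∠(TM, MC) = 90.00° ✓; |MC| = 38.60 ✓; |GC| = 64.83 ✓.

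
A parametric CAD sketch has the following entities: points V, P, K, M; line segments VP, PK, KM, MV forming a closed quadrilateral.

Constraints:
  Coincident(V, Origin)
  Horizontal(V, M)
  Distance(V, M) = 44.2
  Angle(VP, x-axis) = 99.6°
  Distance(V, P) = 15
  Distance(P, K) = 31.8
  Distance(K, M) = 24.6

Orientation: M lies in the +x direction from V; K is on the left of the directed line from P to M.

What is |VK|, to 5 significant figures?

34.825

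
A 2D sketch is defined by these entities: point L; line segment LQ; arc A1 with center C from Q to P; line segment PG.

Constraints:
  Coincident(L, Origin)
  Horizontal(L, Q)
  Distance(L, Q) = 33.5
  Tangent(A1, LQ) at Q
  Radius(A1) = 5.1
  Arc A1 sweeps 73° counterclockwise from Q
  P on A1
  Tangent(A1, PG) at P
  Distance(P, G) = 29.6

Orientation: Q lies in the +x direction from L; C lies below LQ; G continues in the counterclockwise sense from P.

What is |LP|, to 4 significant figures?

28.85

L is at the origin; LQ is horizontal with |LQ| = 33.5 and Q on the +x side, so Q = (33.50, 0.000). Since A1 is tangent to LQ there, CQ ⟂ LQ, so C = Q + (0, -5.1) = (33.50, -5.100). On A1, Q sits at bearing 90° from C; a 73° counterclockwise sweep puts P at bearing 163°, so P = C + 5.1·(cos 163°, sin 163°) = (28.62, -3.609). Then |LP| = |P − L| = 28.85.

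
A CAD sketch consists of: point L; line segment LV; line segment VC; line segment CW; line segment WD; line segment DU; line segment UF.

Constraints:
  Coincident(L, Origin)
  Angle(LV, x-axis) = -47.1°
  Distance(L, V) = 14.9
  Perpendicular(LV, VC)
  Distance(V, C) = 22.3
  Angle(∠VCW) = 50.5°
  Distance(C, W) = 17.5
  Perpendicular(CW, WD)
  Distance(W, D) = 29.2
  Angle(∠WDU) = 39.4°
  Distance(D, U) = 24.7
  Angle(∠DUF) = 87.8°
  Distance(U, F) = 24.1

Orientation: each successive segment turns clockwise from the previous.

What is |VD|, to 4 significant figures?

12.44

∠VCW = 50.5° gives CW at 93.40° from the x-axis; with |CW| = 17.5, W = (-7.231, -8.626). The perpendicularity gives WD at right angles to CW, so WD runs at 3.400°; with |WD| = 29.2, D = (21.92, -6.894). Then |VD| = |D − V| = 12.44.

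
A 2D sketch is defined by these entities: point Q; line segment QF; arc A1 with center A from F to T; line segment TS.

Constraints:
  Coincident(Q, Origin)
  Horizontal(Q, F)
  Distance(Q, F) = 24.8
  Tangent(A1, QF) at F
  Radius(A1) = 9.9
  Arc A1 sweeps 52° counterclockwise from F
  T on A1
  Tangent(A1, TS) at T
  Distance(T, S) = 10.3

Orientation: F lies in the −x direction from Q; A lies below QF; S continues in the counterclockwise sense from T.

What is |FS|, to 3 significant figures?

18.5

Q is at the origin; QF is horizontal with |QF| = 24.8 and F on the −x side, so F = (-24.8, 0.00). A1 meets QF tangentially, so AF is at right angles to QF, so A = F + (0, -9.9) = (-24.8, -9.90). On A1, F sits at bearing 90° from A; a 52° counterclockwise sweep puts T at bearing 142°, so T = A + 9.9·(cos 142°, sin 142°) = (-32.6, -3.80). Since A1 is tangent to TS there, AT ⟂ TS, so TS runs along (−sin 142°, cos 142°); with |TS| = 10.3, S = (-38.9, -11.9). Then |FS| = |S − F| = 18.5.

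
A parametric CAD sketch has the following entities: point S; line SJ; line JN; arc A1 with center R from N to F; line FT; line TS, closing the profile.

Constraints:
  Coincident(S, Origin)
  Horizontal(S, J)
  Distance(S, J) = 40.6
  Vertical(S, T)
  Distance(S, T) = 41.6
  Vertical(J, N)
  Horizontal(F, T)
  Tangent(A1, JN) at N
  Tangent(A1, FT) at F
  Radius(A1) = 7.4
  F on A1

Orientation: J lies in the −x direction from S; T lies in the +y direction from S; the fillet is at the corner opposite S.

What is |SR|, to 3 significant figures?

47.7

S is at the origin; SJ is horizontal with |SJ| = 40.6 and J on the −x side, so J = (-40.6, 0.00). S and T share the same x with |ST| = 41.6 and T on the +y side, so T = (0.00, 41.6). The virtual corner opposite S is at (-40.6, 41.6). A1 meets JN tangentially, so RN is at right angles to JN and the tangent condition forces RF to be normal to FT, with radius 7.4, so the center R sits 7.4 in from both sides at R = (-33.2, 34.2). Then |SR| = |R − S| = 47.7.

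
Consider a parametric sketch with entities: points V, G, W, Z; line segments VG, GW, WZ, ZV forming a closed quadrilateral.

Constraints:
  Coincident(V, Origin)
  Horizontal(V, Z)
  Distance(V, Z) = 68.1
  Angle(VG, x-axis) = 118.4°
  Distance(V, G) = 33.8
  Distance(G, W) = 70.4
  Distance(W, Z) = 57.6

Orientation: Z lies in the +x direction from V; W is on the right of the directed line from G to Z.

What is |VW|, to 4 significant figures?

36.64

Checks: |GW| = 70.40 ✓; |WZ| = 57.60 ✓.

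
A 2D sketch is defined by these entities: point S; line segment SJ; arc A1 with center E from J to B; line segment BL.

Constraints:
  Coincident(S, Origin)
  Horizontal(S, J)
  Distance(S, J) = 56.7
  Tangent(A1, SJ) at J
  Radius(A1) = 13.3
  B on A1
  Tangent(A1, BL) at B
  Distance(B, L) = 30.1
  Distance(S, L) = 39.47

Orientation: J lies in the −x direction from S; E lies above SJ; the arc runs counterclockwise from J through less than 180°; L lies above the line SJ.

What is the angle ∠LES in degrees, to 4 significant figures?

40.45°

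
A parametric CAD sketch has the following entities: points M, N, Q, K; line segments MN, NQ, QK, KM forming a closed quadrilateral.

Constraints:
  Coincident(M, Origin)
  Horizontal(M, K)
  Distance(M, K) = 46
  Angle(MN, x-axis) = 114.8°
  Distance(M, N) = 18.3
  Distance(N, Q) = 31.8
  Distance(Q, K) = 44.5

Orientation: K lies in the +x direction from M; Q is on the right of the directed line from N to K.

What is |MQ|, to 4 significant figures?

13.62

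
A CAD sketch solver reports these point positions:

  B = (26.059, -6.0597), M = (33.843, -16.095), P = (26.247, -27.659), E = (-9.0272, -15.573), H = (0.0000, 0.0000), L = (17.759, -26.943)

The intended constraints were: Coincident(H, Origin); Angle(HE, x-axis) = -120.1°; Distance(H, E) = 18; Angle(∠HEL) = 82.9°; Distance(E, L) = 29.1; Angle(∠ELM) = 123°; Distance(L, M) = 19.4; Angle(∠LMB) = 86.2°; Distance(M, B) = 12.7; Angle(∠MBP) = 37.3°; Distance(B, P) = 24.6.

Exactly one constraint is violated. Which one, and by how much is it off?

Distance(B, P) = 24.6 — off by 3.00.

H = (0.00, 0.00) ✓; HE at -120.1° ✓; |HE| = 18.00 ✓; ∠HEL = 82.90° ✓; |EL| = 29.10 ✓; ∠ELM = 123.0° ✓; |LM| = 19.40 ✓; ∠LMB = 86.20° ✓; |MB| = 12.70 ✓; ∠MBP = 37.30° ✓; |BP| = 21.60 ✗.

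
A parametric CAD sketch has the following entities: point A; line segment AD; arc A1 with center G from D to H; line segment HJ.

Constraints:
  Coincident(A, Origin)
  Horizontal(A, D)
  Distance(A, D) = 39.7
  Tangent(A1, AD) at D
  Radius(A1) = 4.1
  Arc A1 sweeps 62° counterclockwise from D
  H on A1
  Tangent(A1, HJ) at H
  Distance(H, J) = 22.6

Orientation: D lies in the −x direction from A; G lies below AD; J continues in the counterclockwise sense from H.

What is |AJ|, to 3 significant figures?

58.3

On A1, D sits at bearing 90° from G; a 62° counterclockwise sweep puts H at bearing 152°, so H = G + 4.1·(cos 152°, sin 152°) = (-43.3, -2.18). The tangent condition forces GH to be normal to HJ, so HJ runs along (−sin 152°, cos 152°); with |HJ| = 22.6, J = (-53.9, -22.1). Then |AJ| = |J − A| = 58.3.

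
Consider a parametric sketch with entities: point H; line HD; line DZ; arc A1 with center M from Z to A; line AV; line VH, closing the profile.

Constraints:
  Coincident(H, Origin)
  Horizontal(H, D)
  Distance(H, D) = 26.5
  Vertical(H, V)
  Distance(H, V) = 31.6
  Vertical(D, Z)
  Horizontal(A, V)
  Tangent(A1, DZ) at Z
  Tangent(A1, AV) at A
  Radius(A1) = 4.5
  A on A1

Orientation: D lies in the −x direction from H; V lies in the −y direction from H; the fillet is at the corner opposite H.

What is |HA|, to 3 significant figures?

38.5

H is at the origin; HD is horizontal with |HD| = 26.5 and D on the −x side, so D = (-26.5, 0.00). H and V share the same x with |HV| = 31.6 and V on the −y side, so V = (0.00, -31.6). The virtual corner opposite H is at (-26.5, -31.6). Since A1 is tangent to DZ there, MZ ⟂ DZ and A1 meets AV tangentially, so MA is at right angles to AV, with radius 4.5, so the center M sits 4.5 in from both sides at M = (-22.0, -27.1). That places the tangent points at Z = (-26.5, -27.1) on DZ and A = (-22.0, -31.6) on AV. Then |HA| = |A − H| = 38.5.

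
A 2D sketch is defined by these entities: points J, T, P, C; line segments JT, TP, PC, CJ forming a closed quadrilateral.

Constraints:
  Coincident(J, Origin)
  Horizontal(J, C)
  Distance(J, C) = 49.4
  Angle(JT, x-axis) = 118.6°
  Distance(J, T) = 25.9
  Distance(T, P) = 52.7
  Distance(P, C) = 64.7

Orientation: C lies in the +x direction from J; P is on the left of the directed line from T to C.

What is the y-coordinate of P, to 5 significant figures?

59.908

Checks: |TP| = 52.70 ✓; |PC| = 64.70 ✓.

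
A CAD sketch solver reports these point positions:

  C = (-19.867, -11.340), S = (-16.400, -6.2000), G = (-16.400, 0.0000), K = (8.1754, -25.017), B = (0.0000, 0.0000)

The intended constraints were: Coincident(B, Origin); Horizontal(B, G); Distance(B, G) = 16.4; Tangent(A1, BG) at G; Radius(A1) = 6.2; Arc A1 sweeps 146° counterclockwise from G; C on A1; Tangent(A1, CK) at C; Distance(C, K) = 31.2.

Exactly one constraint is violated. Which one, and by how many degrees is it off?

Tangent(A1, CK) at C — off by 8.00°.

B = (0.00, 0.00) ✓; B.y = 0.00, G.y = 0.00 ✓; |BG| = 16.40 ✓; ∠(SG, GB) = 90.00° ✓; |SG| = 6.200 ✓; bearing(S→C) − bearing(S→G) = 146.0° ✓; |SC| = 6.200 ✓; ∠(SC, CK) = 82.00° ✗; |CK| = 31.20 ✓.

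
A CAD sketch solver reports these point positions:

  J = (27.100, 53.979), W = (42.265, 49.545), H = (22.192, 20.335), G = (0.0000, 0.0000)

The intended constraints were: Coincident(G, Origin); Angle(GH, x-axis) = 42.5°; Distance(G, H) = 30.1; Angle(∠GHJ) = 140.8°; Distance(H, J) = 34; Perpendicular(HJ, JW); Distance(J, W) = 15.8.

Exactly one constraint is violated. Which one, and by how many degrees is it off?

Perpendicular(HJ, JW) — off by 8.00°.

G = (0.00, 0.00) ✓; GH at 42.50° ✓; |GH| = 30.10 ✓; ∠GHJ = 140.8° ✓; |HJ| = 34.00 ✓; ∠(HJ, JW) = 98.00° ✗; |JW| = 15.80 ✓.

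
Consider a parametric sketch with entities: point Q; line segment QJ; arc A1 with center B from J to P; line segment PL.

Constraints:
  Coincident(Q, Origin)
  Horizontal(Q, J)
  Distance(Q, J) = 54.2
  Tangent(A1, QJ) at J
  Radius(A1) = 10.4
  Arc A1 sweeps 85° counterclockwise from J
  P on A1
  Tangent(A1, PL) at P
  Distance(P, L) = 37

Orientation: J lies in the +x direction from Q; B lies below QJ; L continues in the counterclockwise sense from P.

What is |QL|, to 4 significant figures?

61.63

Q is at the origin; Q and J share the same y with |QJ| = 54.2 and J on the +x side, so J = (54.20, 0.000). A1 meets QJ tangentially, so BJ is at right angles to QJ, so B = J + (0, -10.4) = (54.20, -10.40). On A1, J sits at bearing 90° from B; an 85° counterclockwise sweep puts P at bearing 175°, so P = B + 10.4·(cos 175°, sin 175°) = (43.84, -9.494). The tangent condition forces BP to be normal to PL, so PL runs along (−sin 175°, cos 175°); with |PL| = 37.0, L = (40.61, -46.35). Then |QL| = |L − Q| = 61.63.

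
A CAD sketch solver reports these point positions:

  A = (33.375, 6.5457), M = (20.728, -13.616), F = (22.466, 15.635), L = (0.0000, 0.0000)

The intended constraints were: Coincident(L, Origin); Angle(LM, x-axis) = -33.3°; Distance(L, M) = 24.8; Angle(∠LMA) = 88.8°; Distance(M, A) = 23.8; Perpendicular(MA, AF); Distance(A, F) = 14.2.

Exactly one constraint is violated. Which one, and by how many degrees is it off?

Perpendicular(MA, AF) — off by 7.70°.

L = (0.00, 0.00) ✓; LM at -33.30° ✓; |LM| = 24.80 ✓; ∠LMA = 88.80° ✓; |MA| = 23.80 ✓; ∠(MA, AF) = 82.30° ✗; |AF| = 14.20 ✓.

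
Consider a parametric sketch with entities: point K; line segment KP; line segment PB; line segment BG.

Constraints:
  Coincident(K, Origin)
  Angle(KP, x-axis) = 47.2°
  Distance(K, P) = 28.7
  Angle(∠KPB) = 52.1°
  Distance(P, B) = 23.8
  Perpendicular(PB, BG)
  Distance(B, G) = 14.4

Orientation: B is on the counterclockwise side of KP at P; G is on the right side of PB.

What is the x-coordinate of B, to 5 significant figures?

-4.2131

K is at the origin; KP runs at 47.2° with length 28.7, so P = 28.7·(cos 47.2°, sin 47.2°) = (19.500, 21.058). ∠KPB = 52.1°, so PB runs at 47.2° + (180° − 52.1°) = 175.10° from the x-axis; with |PB| = 23.8, B = P + 23.8·(cos 175.10°, sin 175.10°) = (-4.2131, 23.091). So B.x = -4.2131.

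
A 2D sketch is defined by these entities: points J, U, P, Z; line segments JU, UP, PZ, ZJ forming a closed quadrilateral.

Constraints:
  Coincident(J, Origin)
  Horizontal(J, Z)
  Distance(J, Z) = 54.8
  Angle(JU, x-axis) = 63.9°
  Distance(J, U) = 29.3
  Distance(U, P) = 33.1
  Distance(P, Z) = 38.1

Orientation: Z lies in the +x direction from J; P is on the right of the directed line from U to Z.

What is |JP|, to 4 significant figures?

18.44

Checks: |UP| = 33.10 ✓; |PZ| = 38.10 ✓.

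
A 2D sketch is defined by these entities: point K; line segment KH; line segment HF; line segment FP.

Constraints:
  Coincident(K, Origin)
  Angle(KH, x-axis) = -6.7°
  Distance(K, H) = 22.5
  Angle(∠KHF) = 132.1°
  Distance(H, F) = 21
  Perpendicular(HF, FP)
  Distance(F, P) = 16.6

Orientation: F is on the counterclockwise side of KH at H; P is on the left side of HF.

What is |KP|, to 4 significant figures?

36.08

K is at the origin; KH runs at -6.7° with length 22.5, so H = 22.5·(cos -6.7°, sin -6.7°) = (22.35, -2.625). ∠KHF = 132.1°, so HF runs at -6.7° + (180° − 132.1°) = 41.20° from the x-axis; with |HF| = 21.0, F = H + 21.0·(cos 41.20°, sin 41.20°) = (38.15, 11.21). HF ⟂ FP; with |FP| = 16.6 on the left of HF, P = F + 16.6·(-0.6587, 0.7524) = (27.21, 23.70). Then |KP| = |P − K| = 36.08.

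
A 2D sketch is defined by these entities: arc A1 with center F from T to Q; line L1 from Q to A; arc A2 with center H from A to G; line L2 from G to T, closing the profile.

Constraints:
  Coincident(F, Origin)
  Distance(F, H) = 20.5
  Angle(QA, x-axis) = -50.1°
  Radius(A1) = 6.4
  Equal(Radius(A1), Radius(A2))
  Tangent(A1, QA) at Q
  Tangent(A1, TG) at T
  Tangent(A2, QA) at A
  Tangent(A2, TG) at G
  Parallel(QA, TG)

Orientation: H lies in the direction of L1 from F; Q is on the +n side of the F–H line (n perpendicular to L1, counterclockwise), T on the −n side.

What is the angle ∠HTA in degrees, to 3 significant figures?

14.6°

The slot axis is L1's direction at -50.1°, so u = (cos -50.1°, sin -50.1°) = (0.641, -0.767) and n = (−sin -50.1°, cos -50.1°) = (0.767, 0.641). F is at the origin and H lies 20.5 along u from F, so H = 20.5·u = (13.1, -15.7). Tangency of A1 to both parallel lines with radius 6.4 puts Q and T at F ± 6.4·n: Q = (4.91, 4.11), T = (-4.91, -4.11). Equal radii place A and G the same way about H: A = H + 6.4·n = (18.1, -11.6), G = H − 6.4·n = (8.24, -19.8). Then cos ∠HTA = TH·TA / (|TH||TA|), giving 14.6°.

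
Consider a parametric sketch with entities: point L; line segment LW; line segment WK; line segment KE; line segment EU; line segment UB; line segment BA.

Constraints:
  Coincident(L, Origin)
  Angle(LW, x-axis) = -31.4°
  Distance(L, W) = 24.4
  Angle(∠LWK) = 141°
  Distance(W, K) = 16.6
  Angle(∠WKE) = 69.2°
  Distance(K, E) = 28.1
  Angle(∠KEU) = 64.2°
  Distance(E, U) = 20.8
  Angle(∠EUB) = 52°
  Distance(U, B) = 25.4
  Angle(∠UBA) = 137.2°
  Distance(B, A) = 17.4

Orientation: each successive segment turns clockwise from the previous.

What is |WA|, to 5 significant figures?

36.909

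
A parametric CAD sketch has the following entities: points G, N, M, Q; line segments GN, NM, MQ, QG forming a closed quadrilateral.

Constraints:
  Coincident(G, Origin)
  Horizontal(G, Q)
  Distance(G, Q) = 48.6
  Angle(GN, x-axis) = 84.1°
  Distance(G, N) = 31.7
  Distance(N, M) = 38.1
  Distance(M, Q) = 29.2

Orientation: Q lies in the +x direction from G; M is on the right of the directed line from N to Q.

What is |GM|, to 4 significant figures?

19.76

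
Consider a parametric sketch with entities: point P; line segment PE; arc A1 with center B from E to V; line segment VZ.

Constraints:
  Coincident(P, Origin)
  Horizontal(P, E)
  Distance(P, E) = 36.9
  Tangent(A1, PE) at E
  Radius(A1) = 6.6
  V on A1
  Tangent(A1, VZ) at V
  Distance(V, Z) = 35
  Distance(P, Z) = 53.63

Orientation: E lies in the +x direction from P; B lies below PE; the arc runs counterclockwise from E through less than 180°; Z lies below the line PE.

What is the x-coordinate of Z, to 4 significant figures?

33.31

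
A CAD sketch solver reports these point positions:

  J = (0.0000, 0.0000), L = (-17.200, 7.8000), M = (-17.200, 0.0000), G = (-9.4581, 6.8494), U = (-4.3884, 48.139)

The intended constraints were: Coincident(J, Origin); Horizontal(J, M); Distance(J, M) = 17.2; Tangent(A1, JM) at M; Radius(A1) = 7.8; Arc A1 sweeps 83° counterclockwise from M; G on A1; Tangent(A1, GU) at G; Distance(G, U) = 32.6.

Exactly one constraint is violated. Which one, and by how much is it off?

Distance(G, U) = 32.6 — off by 9.00.

J = (0.00, 0.00) ✓; J.y = 0.00, M.y = 0.00 ✓; |JM| = 17.20 ✓; ∠(LM, MJ) = 90.00° ✓; |LM| = 7.800 ✓; bearing(L→G) − bearing(L→M) = 83.00° ✓; |LG| = 7.800 ✓; ∠(LG, GU) = 90.00° ✓; |GU| = 41.60 ✗.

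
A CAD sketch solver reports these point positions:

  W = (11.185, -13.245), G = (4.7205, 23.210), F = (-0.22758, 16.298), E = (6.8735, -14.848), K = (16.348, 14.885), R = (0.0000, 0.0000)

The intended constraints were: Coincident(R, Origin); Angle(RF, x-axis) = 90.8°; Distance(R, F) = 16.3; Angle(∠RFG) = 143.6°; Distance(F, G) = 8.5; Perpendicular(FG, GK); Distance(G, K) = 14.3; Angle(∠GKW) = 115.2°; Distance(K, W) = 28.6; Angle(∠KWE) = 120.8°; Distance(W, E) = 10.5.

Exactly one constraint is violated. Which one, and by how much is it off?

Distance(W, E) = 10.5 — off by 5.90.

R = (0.00, 0.00) ✓; RF at 90.80° ✓; |RF| = 16.30 ✓; ∠RFG = 143.6° ✓; |FG| = 8.501 ✓; ∠(FG, GK) = 90.00° ✓; |GK| = 14.30 ✓; ∠GKW = 115.2° ✓; |KW| = 28.60 ✓; ∠KWE = 120.8° ✓; |WE| = 4.600 ✗.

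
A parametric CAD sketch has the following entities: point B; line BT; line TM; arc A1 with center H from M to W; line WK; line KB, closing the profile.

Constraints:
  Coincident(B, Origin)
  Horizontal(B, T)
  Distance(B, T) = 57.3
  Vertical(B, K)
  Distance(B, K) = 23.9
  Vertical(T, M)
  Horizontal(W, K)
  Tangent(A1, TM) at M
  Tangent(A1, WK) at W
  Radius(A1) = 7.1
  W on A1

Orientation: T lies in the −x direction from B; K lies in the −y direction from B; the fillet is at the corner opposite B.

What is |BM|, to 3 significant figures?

59.7

The virtual corner opposite B is at (-57.3, -23.9). Since A1 is tangent to TM there, HM ⟂ TM and the tangent condition forces HW to be normal to WK, with radius 7.1, so the center H sits 7.1 in from both sides at H = (-50.2, -16.8). That places the tangent points at M = (-57.3, -16.8) on TM and W = (-50.2, -23.9) on WK. Then |BM| = |M − B| = 59.7.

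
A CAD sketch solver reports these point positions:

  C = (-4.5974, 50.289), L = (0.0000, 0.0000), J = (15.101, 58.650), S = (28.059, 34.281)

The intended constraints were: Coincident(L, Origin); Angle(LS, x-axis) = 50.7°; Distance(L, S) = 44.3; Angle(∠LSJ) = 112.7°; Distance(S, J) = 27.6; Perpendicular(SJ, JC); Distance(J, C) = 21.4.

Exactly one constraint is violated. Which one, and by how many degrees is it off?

Perpendicular(SJ, JC) — off by 5.00°.

L = (0.00, 0.00) ✓; LS at 50.70° ✓; |LS| = 44.30 ✓; ∠LSJ = 112.7° ✓; |SJ| = 27.60 ✓; ∠(SJ, JC) = 85.00° ✗; |JC| = 21.40 ✓.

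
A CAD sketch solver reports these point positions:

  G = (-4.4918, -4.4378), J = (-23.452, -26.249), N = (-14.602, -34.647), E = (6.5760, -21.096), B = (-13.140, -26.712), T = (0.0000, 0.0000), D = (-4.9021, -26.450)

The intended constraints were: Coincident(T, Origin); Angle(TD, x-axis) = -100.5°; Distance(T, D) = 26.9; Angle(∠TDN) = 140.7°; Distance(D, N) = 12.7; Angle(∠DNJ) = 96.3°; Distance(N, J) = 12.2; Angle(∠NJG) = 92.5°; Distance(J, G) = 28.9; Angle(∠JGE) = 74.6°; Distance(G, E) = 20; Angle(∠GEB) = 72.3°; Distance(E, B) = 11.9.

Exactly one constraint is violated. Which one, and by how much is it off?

Distance(E, B) = 11.9 — off by 8.60.

T = (0.00, 0.00) ✓; TD at -100.5° ✓; |TD| = 26.90 ✓; ∠TDN = 140.7° ✓; |DN| = 12.70 ✓; ∠DNJ = 96.30° ✓; |NJ| = 12.20 ✓; ∠NJG = 92.50° ✓; |JG| = 28.90 ✓; ∠JGE = 74.60° ✓; |GE| = 20.00 ✓; ∠GEB = 72.30° ✓; |EB| = 20.50 ✗.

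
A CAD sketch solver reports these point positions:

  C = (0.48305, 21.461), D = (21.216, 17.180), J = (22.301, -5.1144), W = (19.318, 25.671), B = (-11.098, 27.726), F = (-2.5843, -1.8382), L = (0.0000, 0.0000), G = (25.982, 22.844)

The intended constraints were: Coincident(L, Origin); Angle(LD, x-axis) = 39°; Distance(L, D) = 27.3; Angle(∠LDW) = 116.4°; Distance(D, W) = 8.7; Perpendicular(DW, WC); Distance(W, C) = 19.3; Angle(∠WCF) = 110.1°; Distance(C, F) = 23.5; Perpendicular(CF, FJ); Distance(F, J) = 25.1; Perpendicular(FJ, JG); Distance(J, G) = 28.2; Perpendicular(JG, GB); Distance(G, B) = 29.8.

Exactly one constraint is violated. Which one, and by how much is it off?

Distance(G, B) = 29.8 — off by 7.60.

L = (0.00, 0.00) ✓; LD at 39.00° ✓; |LD| = 27.30 ✓; ∠LDW = 116.4° ✓; |DW| = 8.701 ✓; ∠(DW, WC) = 90.00° ✓; |WC| = 19.30 ✓; ∠WCF = 110.1° ✓; |CF| = 23.50 ✓; ∠(CF, FJ) = 90.00° ✓; |FJ| = 25.10 ✓; ∠(FJ, JG) = 90.00° ✓; |JG| = 28.20 ✓; ∠(JG, GB) = 90.00° ✓; |GB| = 37.40 ✗.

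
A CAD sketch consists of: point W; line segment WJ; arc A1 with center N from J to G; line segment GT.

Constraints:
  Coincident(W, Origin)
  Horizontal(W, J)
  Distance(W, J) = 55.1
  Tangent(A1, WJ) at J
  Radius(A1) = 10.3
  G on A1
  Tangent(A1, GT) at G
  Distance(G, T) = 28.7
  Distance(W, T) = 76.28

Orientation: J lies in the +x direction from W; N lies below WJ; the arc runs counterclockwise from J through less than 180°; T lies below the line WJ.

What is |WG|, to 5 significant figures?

50.132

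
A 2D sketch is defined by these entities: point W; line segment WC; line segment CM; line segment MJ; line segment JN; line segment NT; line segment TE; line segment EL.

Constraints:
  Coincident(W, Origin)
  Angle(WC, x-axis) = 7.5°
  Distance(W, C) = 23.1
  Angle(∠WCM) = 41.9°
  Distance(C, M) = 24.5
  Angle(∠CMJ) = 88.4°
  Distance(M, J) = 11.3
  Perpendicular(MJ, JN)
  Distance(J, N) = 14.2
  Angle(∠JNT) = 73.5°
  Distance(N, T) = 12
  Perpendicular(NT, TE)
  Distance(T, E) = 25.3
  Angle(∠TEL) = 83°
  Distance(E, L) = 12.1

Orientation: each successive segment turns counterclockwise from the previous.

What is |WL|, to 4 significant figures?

15.71

W is at the origin; WC runs at 7.5° with length 23.1, so C = (22.90, 3.015). ∠WCM = 41.9° gives CM at 145.6° from the x-axis; with |CM| = 24.5, M = (2.687, 16.86). ∠CMJ = 88.4° gives MJ at -122.8° from the x-axis; with |MJ| = 11.3, J = (-3.434, 7.358). MJ ⟂ JN, so JN runs at -32.80°; with |JN| = 14.2, N = (8.502, -0.3338). ∠JNT = 73.5° gives NT at 73.70° from the x-axis; with |NT| = 12.0, T = (11.87, 11.18). NT ⟂ TE, so TE runs at 163.7°; with |TE| = 25.3, E = (-12.41, 18.28). ∠TEL = 83.0° gives EL at -99.30° from the x-axis; with |EL| = 12.1, L = (-14.37, 6.344). Then |WL| = |L − W| = 15.71.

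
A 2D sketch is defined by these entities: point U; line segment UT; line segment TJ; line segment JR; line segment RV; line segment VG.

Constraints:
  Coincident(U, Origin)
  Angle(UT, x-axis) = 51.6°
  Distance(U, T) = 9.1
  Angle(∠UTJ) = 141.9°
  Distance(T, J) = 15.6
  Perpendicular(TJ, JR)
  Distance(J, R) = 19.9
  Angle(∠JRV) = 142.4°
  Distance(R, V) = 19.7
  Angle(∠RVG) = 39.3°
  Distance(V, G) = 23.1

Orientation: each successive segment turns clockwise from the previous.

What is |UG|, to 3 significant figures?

12.1

∠JRV = 142.4° gives RV at -114° from the x-axis; with |RV| = 19.7, V = (17.4, -26.6). ∠RVG = 39.3° gives VG at 105° from the x-axis; with |VG| = 23.1, G = (11.4, -4.27). Then |UG| = |G − U| = 12.1.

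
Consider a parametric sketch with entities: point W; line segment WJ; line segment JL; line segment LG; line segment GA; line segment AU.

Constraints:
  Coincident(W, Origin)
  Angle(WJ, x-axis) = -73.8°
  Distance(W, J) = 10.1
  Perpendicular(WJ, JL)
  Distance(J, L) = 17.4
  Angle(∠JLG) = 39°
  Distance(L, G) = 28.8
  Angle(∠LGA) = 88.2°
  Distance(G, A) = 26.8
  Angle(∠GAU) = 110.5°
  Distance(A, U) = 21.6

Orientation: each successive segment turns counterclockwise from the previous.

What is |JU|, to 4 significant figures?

23.55

W is at the origin; WJ runs at -73.8° with length 10.1, so J = (2.818, -9.699). The perpendicularity gives JL at right angles to WJ, so JL runs at 16.20°; with |JL| = 17.4, L = (19.53, -4.845). ∠JLG = 39.0° gives LG at 157.2° from the x-axis; with |LG| = 28.8, G = (-7.023, 6.316). ∠LGA = 88.2° gives GA at -111.0° from the x-axis; with |GA| = 26.8, A = (-16.63, -18.70). ∠GAU = 110.5° gives AU at -41.50° from the x-axis; with |AU| = 21.6, U = (-0.4496, -33.02). Then |JU| = |U − J| = 23.55.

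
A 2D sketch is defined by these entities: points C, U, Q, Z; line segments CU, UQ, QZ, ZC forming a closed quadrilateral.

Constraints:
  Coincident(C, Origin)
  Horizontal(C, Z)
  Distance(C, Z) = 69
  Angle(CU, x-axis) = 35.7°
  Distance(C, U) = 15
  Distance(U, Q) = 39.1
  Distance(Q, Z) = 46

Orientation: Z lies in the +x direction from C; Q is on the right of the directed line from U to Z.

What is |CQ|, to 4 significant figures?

40.07

Checks: |UQ| = 39.10 ✓; |QZ| = 46.00 ✓.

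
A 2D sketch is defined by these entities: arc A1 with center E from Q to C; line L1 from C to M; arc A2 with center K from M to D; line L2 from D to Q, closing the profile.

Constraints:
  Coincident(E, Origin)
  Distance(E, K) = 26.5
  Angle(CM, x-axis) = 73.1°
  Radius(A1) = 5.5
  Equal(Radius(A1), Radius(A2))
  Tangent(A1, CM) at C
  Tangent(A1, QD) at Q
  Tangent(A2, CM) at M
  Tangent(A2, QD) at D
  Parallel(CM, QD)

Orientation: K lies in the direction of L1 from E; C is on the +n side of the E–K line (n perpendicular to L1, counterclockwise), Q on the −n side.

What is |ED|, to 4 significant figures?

27.06

The slot axis is L1's direction at 73.1°, so u = (cos 73.1°, sin 73.1°) = (0.2907, 0.9568) and n = (−sin 73.1°, cos 73.1°) = (-0.9568, 0.2907). E is at the origin and K lies 26.5 along u from E, so K = 26.5·u = (7.704, 25.36). Tangency of A1 to both parallel lines with radius 5.5 puts C and Q at E ± 5.5·n: C = (-5.262, 1.599), Q = (5.262, -1.599). Equal radii place M and D the same way about K: M = K + 5.5·n = (2.441, 26.95), D = K − 5.5·n = (12.97, 23.76). Then |ED| = |D − E| = 27.06.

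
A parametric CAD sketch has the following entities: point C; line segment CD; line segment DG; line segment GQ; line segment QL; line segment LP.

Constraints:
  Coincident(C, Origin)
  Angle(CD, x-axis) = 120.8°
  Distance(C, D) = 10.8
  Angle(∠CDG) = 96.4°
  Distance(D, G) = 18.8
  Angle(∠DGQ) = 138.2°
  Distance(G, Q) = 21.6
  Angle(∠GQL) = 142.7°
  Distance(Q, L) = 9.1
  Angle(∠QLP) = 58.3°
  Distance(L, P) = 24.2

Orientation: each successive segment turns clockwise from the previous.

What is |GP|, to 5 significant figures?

15.501

∠GQL = 142.7° gives QL at -41.900° from the x-axis; with |QL| = 9.1, L = (37.748, 12.834). ∠QLP = 58.3° gives LP at -163.60° from the x-axis; with |LP| = 24.2, P = (14.533, 6.0010). Then |GP| = |P − G| = 15.501.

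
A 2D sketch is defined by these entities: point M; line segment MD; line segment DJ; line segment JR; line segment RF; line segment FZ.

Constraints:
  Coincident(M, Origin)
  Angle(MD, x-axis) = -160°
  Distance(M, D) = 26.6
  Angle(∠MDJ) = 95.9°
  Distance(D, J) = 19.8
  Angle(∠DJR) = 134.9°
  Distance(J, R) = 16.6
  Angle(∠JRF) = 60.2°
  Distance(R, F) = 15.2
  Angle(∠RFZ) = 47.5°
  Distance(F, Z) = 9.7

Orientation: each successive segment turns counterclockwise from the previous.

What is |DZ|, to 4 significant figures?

22.46

M is at the origin; MD runs at -160.0° with length 26.6, so D = (-25.00, -9.098). ∠MDJ = 95.9° gives DJ at -75.90° from the x-axis; with |DJ| = 19.8, J = (-20.17, -28.30). ∠DJR = 134.9° gives JR at -30.80° from the x-axis; with |JR| = 16.6, R = (-5.914, -36.80). ∠JRF = 60.2° gives RF at 89.00° from the x-axis; with |RF| = 15.2, F = (-5.648, -21.60). ∠RFZ = 47.5° gives FZ at -138.5° from the x-axis; with |FZ| = 9.7, Z = (-12.91, -28.03). Then |DZ| = |Z − D| = 22.46.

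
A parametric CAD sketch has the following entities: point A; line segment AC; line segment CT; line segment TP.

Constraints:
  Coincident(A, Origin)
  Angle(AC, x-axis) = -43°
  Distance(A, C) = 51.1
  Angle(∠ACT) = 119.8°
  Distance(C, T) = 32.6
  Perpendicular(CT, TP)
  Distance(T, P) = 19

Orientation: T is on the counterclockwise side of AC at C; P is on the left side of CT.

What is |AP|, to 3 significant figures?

63.3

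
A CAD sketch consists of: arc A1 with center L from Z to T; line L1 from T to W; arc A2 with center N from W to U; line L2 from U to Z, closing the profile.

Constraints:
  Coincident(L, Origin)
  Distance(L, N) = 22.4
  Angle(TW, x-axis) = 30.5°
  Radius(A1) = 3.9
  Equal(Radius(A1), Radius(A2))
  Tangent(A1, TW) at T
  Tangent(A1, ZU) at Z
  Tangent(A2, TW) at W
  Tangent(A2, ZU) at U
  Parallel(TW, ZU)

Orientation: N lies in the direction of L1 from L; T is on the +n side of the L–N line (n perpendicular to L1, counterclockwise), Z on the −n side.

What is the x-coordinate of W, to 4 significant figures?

17.32

Tangency of A1 to both parallel lines with radius 3.9 puts T and Z at L ± 3.9·n: T = (-1.979, 3.360), Z = (1.979, -3.360). Equal radii place W and U the same way about N: W = N + 3.9·n = (17.32, 14.73), U = N − 3.9·n = (21.28, 8.009). So W.x = 17.32.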